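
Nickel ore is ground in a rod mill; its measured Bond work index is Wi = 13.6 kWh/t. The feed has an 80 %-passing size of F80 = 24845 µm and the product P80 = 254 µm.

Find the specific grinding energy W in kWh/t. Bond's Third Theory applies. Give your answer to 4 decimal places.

W = 7.6706 kWh/t

W_Bond = 10·Wi·(1/√P₈₀ − 1/√F₈₀)
1/√254 = 0.062746;  1/√24845 = 0.006344
W = 10·13.6·(0.062746 − 0.006344) = 7.6706 kWh/t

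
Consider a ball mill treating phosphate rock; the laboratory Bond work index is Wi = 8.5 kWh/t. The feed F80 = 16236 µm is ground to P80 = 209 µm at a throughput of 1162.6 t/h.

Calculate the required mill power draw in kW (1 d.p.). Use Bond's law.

P = 6060.0 kW

Bond: W = 10·Wi·(1/√P80 − 1/√F80)
W = 10·8.5·(1/√209 − 1/√16236) = 10·8.5·(0.061323) = 5.2125 kWh/t
Mill draw = 5.2125 × 1162.6 = 6060.0 kW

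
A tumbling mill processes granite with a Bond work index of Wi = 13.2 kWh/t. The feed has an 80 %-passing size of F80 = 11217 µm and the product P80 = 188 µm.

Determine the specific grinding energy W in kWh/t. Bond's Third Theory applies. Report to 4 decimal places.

W = 8.3808 kWh/t

W_Bond = 10·Wi·(1/√P₈₀ − 1/√F₈₀)
1/√188 = 0.072932;  1/√11217 = 0.009442
W = 10·13.2·(0.072932 − 0.009442) = 8.3808 kWh/t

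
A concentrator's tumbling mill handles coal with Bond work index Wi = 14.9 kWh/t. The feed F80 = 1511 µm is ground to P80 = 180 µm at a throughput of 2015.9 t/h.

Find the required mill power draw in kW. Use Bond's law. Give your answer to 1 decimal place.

Bond:  W = 10 Wi (1/√P − 1/√F)
W = 10·14.9·(1/√180 − 1/√1511) = 10·14.9·(0.048810) = 7.2727 kWh/t
P = W·T = 7.2727·2015.9 = 14661.0 kW

P = 14661.0 kW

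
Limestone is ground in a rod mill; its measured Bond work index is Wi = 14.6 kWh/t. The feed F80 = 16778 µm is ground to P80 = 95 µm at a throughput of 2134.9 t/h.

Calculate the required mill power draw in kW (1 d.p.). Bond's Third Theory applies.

P = 29572.9 kW

W_Bond = 10·Wi·(1/√P₈₀ − 1/√F₈₀)
W = 10·14.6·(1/√95 − 1/√16778) = 10·14.6·(0.094878) = 13.8521 kWh/t
Mill draw = 13.8521 × 2134.9 = 29572.9 kW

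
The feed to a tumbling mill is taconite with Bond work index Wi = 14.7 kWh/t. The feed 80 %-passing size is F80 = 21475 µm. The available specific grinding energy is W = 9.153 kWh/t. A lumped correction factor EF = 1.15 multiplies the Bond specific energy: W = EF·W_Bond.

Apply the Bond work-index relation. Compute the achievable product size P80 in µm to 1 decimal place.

W = 10·Wi·[P80^(−½) − F80^(−½)]
W_Bond = W / EF = 9.153 / 1.15 = 7.9591 kWh/t
⇒ 1/√P80 = W_Bond/(10 Wi) + 1/√F80
  = 7.9591/(10·14.7) + 1/√21475 = 0.054144 + 0.006824 = 0.060968
P80 = (1/0.060968)² = 16.4021² = 269.03 µm

P80 = 269.0 µm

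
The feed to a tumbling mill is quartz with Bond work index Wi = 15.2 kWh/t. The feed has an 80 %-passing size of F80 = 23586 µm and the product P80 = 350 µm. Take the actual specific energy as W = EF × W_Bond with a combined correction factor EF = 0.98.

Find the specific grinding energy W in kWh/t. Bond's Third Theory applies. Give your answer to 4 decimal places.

W = 6.9923 kWh/t

W = 10 Wi (P80^-0.5 − F80^-0.5)
1/√350 = 0.053452;  1/√23586 = 0.006511
W = 10·15.2·(0.053452 − 0.006511) = 7.1350 kWh/t
Apply correction: 7.1350 × 0.98 = 6.9923 kWh/t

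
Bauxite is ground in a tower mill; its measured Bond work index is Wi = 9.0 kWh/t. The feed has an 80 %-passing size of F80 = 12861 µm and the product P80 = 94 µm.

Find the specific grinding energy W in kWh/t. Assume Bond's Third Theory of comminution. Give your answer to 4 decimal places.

W = 10 Wi (P80^-0.5 − F80^-0.5)
1/√94 = 0.103142;  1/√12861 = 0.008818
W = 10·9.0·(0.103142 − 0.008818) = 8.4892 kWh/t

W = 8.4892 kWh/t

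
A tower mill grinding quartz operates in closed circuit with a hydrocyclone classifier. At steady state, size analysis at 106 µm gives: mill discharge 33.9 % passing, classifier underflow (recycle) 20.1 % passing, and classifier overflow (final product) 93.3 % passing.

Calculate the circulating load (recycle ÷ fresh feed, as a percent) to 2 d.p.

CL = 430.43 %

Mass balance on the −106 µm fraction:
(1+r)·d = r·u + o ⇒ r = (o−d)/(d−u)
r = (93.3 − 33.9)/(33.9 − 20.1) = 59.4/13.8 = 4.3043
CL = 100·r = 430.43 %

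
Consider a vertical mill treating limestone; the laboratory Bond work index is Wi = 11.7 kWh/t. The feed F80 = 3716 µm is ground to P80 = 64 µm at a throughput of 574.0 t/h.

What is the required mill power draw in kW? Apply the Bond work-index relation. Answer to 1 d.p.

W = 10 Wi / √P80 − 10 Wi / √F80
W = 10·11.7·(1/√64 − 1/√3716) = 10·11.7·(0.108596) = 12.7057 kWh/t
P = W·T = 12.7057·574.0 = 7293.1 kW

P = 7293.1 kW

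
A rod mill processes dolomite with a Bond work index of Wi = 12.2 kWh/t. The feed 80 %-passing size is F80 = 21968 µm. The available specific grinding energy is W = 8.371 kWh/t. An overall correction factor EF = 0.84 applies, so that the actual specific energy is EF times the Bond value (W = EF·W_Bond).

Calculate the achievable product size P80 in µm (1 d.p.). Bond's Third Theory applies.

P80 = 127.9 µm

W = 10·Wi·[P80^(−½) − F80^(−½)]
W_Bond = W / EF = 8.371 / 0.84 = 9.9655 kWh/t
⇒ 1/√P80 = W_Bond/(10 Wi) + 1/√F80
  = 9.9655/(10·12.2) + 1/√21968 = 0.081684 + 0.006747 = 0.088431
P80 = (1/0.088431)² = 11.3082² = 127.88 µm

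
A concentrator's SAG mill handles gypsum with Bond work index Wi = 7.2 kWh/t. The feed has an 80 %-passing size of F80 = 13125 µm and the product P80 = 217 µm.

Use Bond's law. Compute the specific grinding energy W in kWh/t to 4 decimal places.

W = 4.2592 kWh/t

W = 10·Wi·(P80^(-½) − F80^(-½))
1/√217 = 0.067884;  1/√13125 = 0.008729
W = 10·7.2·(0.067884 − 0.008729) = 4.2592 kWh/t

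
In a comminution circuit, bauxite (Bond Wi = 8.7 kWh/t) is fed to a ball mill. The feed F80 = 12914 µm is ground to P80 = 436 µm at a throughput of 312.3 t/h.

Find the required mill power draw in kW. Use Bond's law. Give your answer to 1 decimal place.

P = 1062.1 kW

W = 10 Wi (P80^-0.5 − F80^-0.5)
W = 10·8.7·(1/√436 − 1/√12914) = 10·8.7·(0.039092) = 3.4010 kWh/t
Power = W × throughput = 3.4010 kWh/t × 312.3 t/h = 1062.1 kW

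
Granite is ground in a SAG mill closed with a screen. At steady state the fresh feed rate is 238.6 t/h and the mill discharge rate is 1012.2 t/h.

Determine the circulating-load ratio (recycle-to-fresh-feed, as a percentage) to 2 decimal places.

Mill node: discharge = fresh + recycle.
R = M − F = 1012.2 − 238.6 = 773.6 t/h
CL = 100·R/F = 100·773.6/238.6 = 324.22 %

CL = 324.22 %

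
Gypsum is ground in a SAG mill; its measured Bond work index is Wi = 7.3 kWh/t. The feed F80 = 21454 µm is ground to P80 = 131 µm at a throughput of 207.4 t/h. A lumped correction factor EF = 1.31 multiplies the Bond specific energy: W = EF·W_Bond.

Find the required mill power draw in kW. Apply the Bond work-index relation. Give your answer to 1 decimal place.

W = 10 Wi / √P80 − 10 Wi / √F80
W = 10·7.3·(1/√131 − 1/√21454) = 10·7.3·(0.080543) = 5.8797 kWh/t
With EF = 1.31: W = 5.8797·1.31 = 7.7023 kWh/t
Power = W × throughput = 7.7023 kWh/t × 207.4 t/h = 1597.5 kW

P = 1597.5 kW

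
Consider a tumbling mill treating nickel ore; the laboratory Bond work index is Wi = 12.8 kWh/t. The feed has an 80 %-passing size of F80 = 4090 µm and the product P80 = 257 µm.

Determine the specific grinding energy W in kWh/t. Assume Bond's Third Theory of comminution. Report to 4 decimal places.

Bond:  W = 10 Wi (1/√P − 1/√F)
1/√257 = 0.062378;  1/√4090 = 0.015636
W = 10·12.8·(0.062378 − 0.015636) = 5.9830 kWh/t

W = 5.9830 kWh/t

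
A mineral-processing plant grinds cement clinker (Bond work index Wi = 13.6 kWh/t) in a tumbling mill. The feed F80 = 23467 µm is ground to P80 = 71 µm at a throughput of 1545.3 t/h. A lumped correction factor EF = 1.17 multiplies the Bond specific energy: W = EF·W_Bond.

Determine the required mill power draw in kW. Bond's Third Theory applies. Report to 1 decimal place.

P = 27576.4 kW

Bond: W = 10·Wi·(1/√P80 − 1/√F80)
W = 10·13.6·(1/√71 − 1/√23467) = 10·13.6·(0.112150) = 15.2524 kWh/t
W_actual = 1.17 × 15.2524 = 17.8454 kWh/t
Mill draw = 17.8454 × 1545.3 = 27576.4 kW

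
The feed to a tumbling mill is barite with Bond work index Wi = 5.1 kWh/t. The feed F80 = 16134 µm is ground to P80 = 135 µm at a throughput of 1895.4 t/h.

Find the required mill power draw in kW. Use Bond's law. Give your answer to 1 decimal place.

Bond: W = 10·Wi·(1/√P80 − 1/√F80)
W = 10·5.1·(1/√135 − 1/√16134) = 10·5.1·(0.078194) = 3.9879 kWh/t
P_mill = W·ṁ = 3.9879·1895.4 = 7558.6 kW

P = 7558.6 kW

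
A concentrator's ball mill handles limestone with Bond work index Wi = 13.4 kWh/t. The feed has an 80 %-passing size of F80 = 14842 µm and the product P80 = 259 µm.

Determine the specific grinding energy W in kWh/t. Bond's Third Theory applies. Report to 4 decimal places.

W = 7.2264 kWh/t

W = 10·Wi·[P80^(−½) − F80^(−½)]
1/√259 = 0.062137;  1/√14842 = 0.008208
W = 10·13.4·(0.062137 − 0.008208) = 7.2264 kWh/t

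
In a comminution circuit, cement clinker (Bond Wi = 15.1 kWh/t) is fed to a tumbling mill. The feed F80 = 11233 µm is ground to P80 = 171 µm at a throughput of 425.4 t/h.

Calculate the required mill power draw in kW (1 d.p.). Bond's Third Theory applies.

P = 4306.1 kW

W = 10·Wi·(P80^(-½) − F80^(-½))
W = 10·15.1·(1/√171 − 1/√11233) = 10·15.1·(0.067037) = 10.1225 kWh/t
P = W·T = 10.1225·425.4 = 4306.1 kW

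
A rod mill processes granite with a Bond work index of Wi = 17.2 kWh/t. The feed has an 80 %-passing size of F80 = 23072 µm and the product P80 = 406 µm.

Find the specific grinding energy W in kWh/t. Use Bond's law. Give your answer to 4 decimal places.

W = 7.4039 kWh/t

W = 10 Wi / √P80 − 10 Wi / √F80
1/√406 = 0.049629;  1/√23072 = 0.006584
W = 10·17.2·(0.049629 − 0.006584) = 7.4039 kWh/t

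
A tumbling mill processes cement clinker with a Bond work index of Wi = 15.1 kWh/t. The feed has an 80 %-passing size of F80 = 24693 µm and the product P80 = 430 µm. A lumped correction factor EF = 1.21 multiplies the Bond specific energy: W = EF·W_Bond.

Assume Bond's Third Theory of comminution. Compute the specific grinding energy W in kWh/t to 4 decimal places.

W = 7.6483 kWh/t

W = 10 Wi (P80^-0.5 − F80^-0.5)
1/√430 = 0.048224;  1/√24693 = 0.006364
W = 10·15.1·(0.048224 − 0.006364) = 6.3209 kWh/t
With EF = 1.21: W = 6.3209·1.21 = 7.6483 kWh/t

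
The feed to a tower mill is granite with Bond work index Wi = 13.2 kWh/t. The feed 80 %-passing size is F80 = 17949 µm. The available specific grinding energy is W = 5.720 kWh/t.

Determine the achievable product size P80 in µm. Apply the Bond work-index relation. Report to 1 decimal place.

W = 10 Wi (1/√P80 − 1/√F80)  [Bond]
⇒ 1/√P80 = W/(10 Wi) + 1/√F80
  = 5.7200/(10·13.2) + 1/√17949 = 0.043333 + 0.007464 = 0.050797
P80 = (1/0.050797)² = 19.6860² = 387.54 µm

P80 = 387.5 µm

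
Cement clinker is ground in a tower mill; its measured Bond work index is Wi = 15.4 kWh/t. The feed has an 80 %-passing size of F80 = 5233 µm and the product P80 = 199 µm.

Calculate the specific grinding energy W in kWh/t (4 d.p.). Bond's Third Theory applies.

W = 8.7879 kWh/t

W = 10 Wi (1/√P80 − 1/√F80)  [Bond]
1/√199 = 0.070888;  1/√5233 = 0.013824
W = 10·15.4·(0.070888 − 0.013824) = 8.7879 kWh/t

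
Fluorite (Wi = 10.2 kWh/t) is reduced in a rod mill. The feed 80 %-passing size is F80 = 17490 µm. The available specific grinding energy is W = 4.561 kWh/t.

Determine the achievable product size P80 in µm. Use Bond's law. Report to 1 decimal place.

P80 = 365.9 µm

Bond:  W = 10 Wi (1/√P − 1/√F)
P80^-0.5 = F80^-0.5 + W/(10 Wi)
  = 4.5610/(10·10.2) + 1/√17490 = 0.044716 + 0.007561 = 0.052277
P80 = (1/0.052277)² = 19.1288² = 365.91 µm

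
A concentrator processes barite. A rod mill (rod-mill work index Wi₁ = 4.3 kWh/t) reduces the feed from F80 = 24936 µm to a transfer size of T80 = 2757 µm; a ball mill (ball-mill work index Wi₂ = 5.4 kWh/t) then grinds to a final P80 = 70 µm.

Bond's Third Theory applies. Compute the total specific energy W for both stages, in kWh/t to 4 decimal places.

W = 10 Wi (1/√P80 − 1/√F80)  [Bond]
Stage 1 (24936→2757 µm, Wi₁=4.3): W₁ = 10·4.3·(0.019045 − 0.006333) = 0.5466 kWh/t
Stage 2 (2757→70 µm, Wi₂=5.4): W₂ = 10·5.4·(0.119523 − 0.019045) = 5.4258 kWh/t
W = W₁ + W₂ = 0.5466 + 5.4258 = 5.9724 kWh/t

W = 5.9724 kWh/t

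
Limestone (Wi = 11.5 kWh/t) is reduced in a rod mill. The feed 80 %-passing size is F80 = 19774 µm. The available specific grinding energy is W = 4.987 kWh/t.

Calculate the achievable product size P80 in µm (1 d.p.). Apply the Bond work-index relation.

P80 = 392.5 µm

W = 10 Wi (P80^-0.5 − F80^-0.5)
P80^(−½) = W/(10 Wi) + F80^(−½)
  = 4.9870/(10·11.5) + 1/√19774 = 0.043365 + 0.007111 = 0.050477
P80 = (1/0.050477)² = 19.8112² = 392.48 µm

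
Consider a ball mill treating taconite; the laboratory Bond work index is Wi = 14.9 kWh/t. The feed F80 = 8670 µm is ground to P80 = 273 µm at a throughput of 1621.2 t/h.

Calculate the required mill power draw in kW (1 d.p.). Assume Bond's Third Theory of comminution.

P = 12025.5 kW

W = 10·Wi·[P80^(−½) − F80^(−½)]
W = 10·14.9·(1/√273 − 1/√8670) = 10·14.9·(0.049783) = 7.4177 kWh/t
Power = W × throughput = 7.4177 kWh/t × 1621.2 t/h = 12025.5 kW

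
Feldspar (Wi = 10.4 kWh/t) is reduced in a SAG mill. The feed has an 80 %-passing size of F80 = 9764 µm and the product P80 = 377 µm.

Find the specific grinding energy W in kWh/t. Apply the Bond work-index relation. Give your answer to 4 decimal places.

W = 10·Wi·[P80^(−½) − F80^(−½)]
1/√377 = 0.051503;  1/√9764 = 0.010120
W = 10·10.4·(0.051503 − 0.010120) = 4.3038 kWh/t

W = 4.3038 kWh/t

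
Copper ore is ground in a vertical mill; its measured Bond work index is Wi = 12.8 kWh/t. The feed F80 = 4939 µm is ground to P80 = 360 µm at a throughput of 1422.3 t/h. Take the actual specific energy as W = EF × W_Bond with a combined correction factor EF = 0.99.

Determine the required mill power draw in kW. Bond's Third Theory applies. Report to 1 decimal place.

W = 10·Wi·[P80^(−½) − F80^(−½)]
W = 10·12.8·(1/√360 − 1/√4939) = 10·12.8·(0.038475) = 4.9249 kWh/t
Apply correction: 4.9249 × 0.99 = 4.8756 kWh/t
P = W·T = 4.8756·1422.3 = 6934.6 kW

P = 6934.6 kW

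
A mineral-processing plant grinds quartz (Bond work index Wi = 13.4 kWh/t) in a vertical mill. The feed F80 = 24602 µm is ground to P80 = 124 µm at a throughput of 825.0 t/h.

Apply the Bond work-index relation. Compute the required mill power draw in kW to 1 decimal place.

W = 10 Wi / √P80 − 10 Wi / √F80
W = 10·13.4·(1/√124 − 1/√24602) = 10·13.4·(0.083427) = 11.1792 kWh/t
Mill draw = 11.1792 × 825.0 = 9222.9 kW

P = 9222.9 kW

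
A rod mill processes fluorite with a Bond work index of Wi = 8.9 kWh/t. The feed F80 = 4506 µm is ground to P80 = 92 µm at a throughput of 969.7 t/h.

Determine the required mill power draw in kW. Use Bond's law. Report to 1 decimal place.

P = 7712.1 kW

Bond: W = 10·Wi·(1/√P80 − 1/√F80)
W = 10·8.9·(1/√92 − 1/√4506) = 10·8.9·(0.089360) = 7.9530 kWh/t
P = W·T = 7.9530·969.7 = 7712.1 kW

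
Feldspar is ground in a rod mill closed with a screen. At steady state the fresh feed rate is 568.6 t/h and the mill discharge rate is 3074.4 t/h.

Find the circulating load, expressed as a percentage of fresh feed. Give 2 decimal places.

CL = 440.70 %

Discharge = new feed + return, hence
R = M − F = 3074.4 − 568.6 = 2505.8 t/h
CL = 100·R/F = 100·2505.8/568.6 = 440.70 %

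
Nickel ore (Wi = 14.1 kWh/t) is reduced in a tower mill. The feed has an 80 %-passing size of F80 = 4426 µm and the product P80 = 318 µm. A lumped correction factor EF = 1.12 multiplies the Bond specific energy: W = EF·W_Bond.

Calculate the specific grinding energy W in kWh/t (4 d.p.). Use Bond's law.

W = 6.4820 kWh/t

W = 10·Wi·[P80^(−½) − F80^(−½)]
1/√318 = 0.056077;  1/√4426 = 0.015031
W = 10·14.1·(0.056077 − 0.015031) = 5.7875 kWh/t
Corrected W = EF·W_Bond = 1.12·5.7875 = 6.4820 kWh/t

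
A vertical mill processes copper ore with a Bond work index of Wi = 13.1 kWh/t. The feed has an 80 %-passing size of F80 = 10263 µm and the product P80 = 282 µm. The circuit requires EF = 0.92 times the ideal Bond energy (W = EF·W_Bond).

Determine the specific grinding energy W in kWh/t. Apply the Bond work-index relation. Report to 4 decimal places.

W = 5.9872 kWh/t

W = 10 Wi (P80^-0.5 − F80^-0.5)
1/√282 = 0.059549;  1/√10263 = 0.009871
W = 10·13.1·(0.059549 − 0.009871) = 6.5078 kWh/t
W_actual = 0.92 × 6.5078 = 5.9872 kWh/t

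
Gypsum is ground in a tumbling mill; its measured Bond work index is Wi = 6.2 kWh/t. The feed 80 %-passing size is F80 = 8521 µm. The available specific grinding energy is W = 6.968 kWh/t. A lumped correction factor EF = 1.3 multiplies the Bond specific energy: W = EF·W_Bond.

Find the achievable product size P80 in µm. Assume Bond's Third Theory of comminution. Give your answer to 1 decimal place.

Bond:  W = 10 Wi (1/√P − 1/√F)
W_Bond = W / EF = 6.968 / 1.3 = 5.3600 kWh/t
⇒ 1/√P80 = W_Bond/(10·Wi) + 1/√F80
  = 5.3600/(10·6.2) + 1/√8521 = 0.086452 + 0.010833 = 0.097285
P80 = (1/0.097285)² = 10.2791² = 105.66 µm

P80 = 105.7 µm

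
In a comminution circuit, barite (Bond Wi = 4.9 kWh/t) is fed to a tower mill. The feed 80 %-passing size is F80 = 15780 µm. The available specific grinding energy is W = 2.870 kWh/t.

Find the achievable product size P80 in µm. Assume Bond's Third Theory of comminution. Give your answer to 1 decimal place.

W_Bond = 10·Wi·(1/√P₈₀ − 1/√F₈₀)
P80^(−½) = W/(10 Wi) + F80^(−½)
  = 2.8700/(10·4.9) + 1/√15780 = 0.058571 + 0.007961 = 0.066532
P80 = (1/0.066532)² = 15.0304² = 225.91 µm

P80 = 225.9 µm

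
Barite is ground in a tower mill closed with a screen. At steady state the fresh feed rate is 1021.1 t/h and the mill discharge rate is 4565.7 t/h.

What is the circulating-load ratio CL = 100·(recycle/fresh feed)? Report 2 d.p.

M = F + R at steady state, so:
R = M − F = 4565.7 − 1021.1 = 3544.6 t/h
CL = 100·R/F = 100·3544.6/1021.1 = 347.14 %

CL = 347.14 %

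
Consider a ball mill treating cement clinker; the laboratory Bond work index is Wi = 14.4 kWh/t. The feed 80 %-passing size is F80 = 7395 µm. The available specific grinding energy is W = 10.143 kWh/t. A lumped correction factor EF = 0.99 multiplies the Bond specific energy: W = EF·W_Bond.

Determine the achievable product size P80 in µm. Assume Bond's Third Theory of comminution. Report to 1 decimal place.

W = 10 Wi (1/√P80 − 1/√F80)  [Bond]
W_Bond = W / EF = 10.143 / 0.99 = 10.2455 kWh/t
⇒ 1/√P80 = W_Bond/(10·Wi) + 1/√F80
  = 10.2455/(10·14.4) + 1/√7395 = 0.071149 + 0.011629 = 0.082778
P80 = (1/0.082778)² = 12.0806² = 145.94 µm

P80 = 145.9 µm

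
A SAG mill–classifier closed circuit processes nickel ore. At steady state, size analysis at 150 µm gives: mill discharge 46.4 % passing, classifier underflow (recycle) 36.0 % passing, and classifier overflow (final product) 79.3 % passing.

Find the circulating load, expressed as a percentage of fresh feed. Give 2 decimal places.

CL = 316.35 %

Let r = R/F. Size balance at 150 µm:
(1+r)d = ru + o → r = (o−d)/(d−u)
r = (79.3 − 46.4)/(46.4 − 36.0) = 32.9/10.4 = 3.1635
CL = 100·r = 316.35 %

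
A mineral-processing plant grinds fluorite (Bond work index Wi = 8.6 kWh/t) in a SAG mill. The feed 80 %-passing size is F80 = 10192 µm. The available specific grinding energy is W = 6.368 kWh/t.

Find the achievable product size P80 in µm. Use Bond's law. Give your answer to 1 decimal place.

W = 10 Wi / √P80 − 10 Wi / √F80
P80^-0.5 = F80^-0.5 + W/(10 Wi)
  = 6.3680/(10·8.6) + 1/√10192 = 0.074047 + 0.009905 = 0.083952
P80 = (1/0.083952)² = 11.9116² = 141.89 µm

P80 = 141.9 µm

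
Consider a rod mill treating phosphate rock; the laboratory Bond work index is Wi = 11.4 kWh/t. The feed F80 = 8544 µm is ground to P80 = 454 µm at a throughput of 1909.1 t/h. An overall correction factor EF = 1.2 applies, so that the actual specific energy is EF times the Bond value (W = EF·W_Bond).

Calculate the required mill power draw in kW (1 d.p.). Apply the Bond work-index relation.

Bond:  W = 10 Wi (1/√P − 1/√F)
W = 10·11.4·(1/√454 − 1/√8544) = 10·11.4·(0.036114) = 4.1170 kWh/t
With EF = 1.2: W = 4.1170·1.2 = 4.9404 kWh/t
P_mill = W·ṁ = 4.9404·1909.1 = 9431.6 kW

P = 9431.6 kW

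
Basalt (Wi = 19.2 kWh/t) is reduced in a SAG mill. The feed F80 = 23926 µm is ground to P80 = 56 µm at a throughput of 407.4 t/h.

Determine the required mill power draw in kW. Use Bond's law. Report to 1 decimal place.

P = 9947.0 kW

Bond: W = 10·Wi·(1/√P80 − 1/√F80)
W = 10·19.2·(1/√56 − 1/√23926) = 10·19.2·(0.127166) = 24.4158 kWh/t
P = W·T = 24.4158·407.4 = 9947.0 kW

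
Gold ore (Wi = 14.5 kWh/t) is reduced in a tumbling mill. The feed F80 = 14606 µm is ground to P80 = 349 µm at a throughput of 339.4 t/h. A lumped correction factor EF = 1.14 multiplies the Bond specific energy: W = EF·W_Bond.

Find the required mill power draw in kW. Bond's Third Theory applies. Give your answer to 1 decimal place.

P = 2538.9 kW

W = 10·Wi·(P80^(-½) − F80^(-½))
W = 10·14.5·(1/√349 − 1/√14606) = 10·14.5·(0.045254) = 6.5619 kWh/t
With EF = 1.14: W = 6.5619·1.14 = 7.4806 kWh/t
Power = W × throughput = 7.4806 kWh/t × 339.4 t/h = 2538.9 kW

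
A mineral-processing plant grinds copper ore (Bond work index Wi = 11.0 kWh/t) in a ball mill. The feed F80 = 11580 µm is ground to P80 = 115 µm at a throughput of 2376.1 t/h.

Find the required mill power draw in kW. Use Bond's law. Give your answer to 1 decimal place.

P = 21944.1 kW

W = 10 Wi (P80^-0.5 − F80^-0.5)
W = 10·11.0·(1/√115 − 1/√11580) = 10·11.0·(0.083958) = 9.2353 kWh/t
Power = W × throughput = 9.2353 kWh/t × 2376.1 t/h = 21944.1 kW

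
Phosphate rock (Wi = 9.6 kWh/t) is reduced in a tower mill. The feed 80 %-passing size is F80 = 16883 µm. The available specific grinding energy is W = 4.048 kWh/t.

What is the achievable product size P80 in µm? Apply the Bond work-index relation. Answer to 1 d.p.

Bond: W = 10·Wi·(1/√P80 − 1/√F80)
⇒ 1/√P80 = W/(10·Wi) + 1/√F80
  = 4.0480/(10·9.6) + 1/√16883 = 0.042167 + 0.007696 = 0.049863
P80 = (1/0.049863)² = 20.0550² = 402.20 µm

P80 = 402.2 µm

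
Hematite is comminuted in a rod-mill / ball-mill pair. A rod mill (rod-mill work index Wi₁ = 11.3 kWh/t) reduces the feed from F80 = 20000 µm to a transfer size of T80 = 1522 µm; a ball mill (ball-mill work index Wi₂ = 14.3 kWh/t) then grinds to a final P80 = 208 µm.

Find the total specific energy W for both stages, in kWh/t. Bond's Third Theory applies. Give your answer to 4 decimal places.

W = 10 Wi (1/√P80 − 1/√F80)  [Bond]
Stage 1 (20000→1522 µm, Wi₁=11.3): W₁ = 10·11.3·(0.025633 − 0.007071) = 2.0975 kWh/t
Stage 2 (1522→208 µm, Wi₂=14.3): W₂ = 10·14.3·(0.069338 − 0.025633) = 6.2498 kWh/t
W = W₁ + W₂ = 2.0975 + 6.2498 = 8.3473 kWh/t

W = 8.3473 kWh/t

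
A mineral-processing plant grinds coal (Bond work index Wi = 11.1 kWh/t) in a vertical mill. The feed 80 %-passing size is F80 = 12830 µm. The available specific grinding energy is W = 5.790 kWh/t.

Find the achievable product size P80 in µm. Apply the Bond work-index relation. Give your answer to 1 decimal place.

P80 = 268.8 µm

W = 10·Wi·(P80^(-½) − F80^(-½))
1/√P80 = 1/√F80 + W/(10·Wi)
  = 5.7900/(10·11.1) + 1/√12830 = 0.052162 + 0.008828 = 0.060991
P80 = (1/0.060991)² = 16.3960² = 268.83 µm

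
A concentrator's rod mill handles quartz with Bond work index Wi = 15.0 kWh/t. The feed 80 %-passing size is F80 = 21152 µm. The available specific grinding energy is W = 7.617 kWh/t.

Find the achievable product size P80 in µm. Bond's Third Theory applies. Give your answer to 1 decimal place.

Bond:  W = 10 Wi (1/√P − 1/√F)
P80^(−½) = W/(10 Wi) + F80^(−½)
  = 7.6170/(10·15.0) + 1/√21152 = 0.050780 + 0.006876 = 0.057656
P80 = (1/0.057656)² = 17.3443² = 300.82 µm

P80 = 300.8 µm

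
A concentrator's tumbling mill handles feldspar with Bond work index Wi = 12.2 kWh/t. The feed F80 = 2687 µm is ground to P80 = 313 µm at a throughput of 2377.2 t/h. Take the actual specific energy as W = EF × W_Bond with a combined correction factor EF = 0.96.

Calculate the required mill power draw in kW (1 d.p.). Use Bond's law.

P = 10366.0 kW

W = 10 Wi / √P80 − 10 Wi / √F80
W = 10·12.2·(1/√313 − 1/√2687) = 10·12.2·(0.037232) = 4.5423 kWh/t
With EF = 0.96: W = 4.5423·0.96 = 4.3606 kWh/t
P = W·T = 4.3606·2377.2 = 10366.0 kW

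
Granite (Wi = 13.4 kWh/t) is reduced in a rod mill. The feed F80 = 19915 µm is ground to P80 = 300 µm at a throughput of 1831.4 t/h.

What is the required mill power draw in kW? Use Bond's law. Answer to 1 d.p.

P = 12429.6 kW

W = 10·Wi·(P80^(-½) − F80^(-½))
W = 10·13.4·(1/√300 − 1/√19915) = 10·13.4·(0.050649) = 6.7870 kWh/t
P = W·T = 6.7870·1831.4 = 12429.6 kW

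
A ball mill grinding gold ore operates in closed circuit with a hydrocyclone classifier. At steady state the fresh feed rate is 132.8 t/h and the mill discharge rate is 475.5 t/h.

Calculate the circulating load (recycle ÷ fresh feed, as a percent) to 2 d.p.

Mill node: discharge = fresh + recycle.
R = M − F = 475.5 − 132.8 = 342.7 t/h
CL = 100·R/F = 100·342.7/132.8 = 258.06 %

CL = 258.06 %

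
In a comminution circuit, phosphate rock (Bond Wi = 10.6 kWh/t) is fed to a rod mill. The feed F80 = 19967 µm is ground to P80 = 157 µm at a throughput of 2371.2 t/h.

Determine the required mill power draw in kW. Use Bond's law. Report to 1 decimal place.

Bond:  W = 10 Wi (1/√P − 1/√F)
W = 10·10.6·(1/√157 − 1/√19967) = 10·10.6·(0.072732) = 7.7096 kWh/t
P = W·T = 7.7096·2371.2 = 18280.9 kW

P = 18280.9 kW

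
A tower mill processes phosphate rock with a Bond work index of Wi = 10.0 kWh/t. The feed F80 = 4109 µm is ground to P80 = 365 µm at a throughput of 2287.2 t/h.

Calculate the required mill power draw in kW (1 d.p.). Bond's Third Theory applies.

W_Bond = 10·Wi·(1/√P₈₀ − 1/√F₈₀)
W = 10·10.0·(1/√365 − 1/√4109) = 10·10.0·(0.036742) = 3.6742 kWh/t
P = W·T = 3.6742·2287.2 = 8403.7 kW

P = 8403.7 kW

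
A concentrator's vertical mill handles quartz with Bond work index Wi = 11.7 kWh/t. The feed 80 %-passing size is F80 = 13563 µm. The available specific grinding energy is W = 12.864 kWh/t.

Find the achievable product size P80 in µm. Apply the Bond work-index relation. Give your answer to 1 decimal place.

P80 = 71.2 µm

W = 10 Wi (P80^-0.5 − F80^-0.5)
1/√P80 = 1/√F80 + W/(10·Wi)
  = 12.8640/(10·11.7) + 1/√13563 = 0.109949 + 0.008587 = 0.118535
P80 = (1/0.118535)² = 8.4363² = 71.17 µm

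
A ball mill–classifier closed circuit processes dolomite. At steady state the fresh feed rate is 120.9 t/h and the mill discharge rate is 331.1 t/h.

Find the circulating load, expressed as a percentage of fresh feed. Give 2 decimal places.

Mill node: discharge = fresh + recycle.
R = M − F = 331.1 − 120.9 = 210.2 t/h
CL = 100·R/F = 100·210.2/120.9 = 173.86 %

CL = 173.86 %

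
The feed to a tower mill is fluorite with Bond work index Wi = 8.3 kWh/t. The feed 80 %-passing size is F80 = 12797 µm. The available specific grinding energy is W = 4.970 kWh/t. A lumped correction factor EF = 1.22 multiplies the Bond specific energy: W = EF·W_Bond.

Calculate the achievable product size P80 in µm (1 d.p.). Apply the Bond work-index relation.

P80 = 298.1 µm

W = 10 Wi / √P80 − 10 Wi / √F80
W_Bond = W / EF = 4.970 / 1.22 = 4.0738 kWh/t
P80^-0.5 = F80^-0.5 + W_Bond/(10 Wi)
  = 4.0738/(10·8.3) + 1/√12797 = 0.049082 + 0.008840 = 0.057921
P80 = (1/0.057921)² = 17.2648² = 298.07 µm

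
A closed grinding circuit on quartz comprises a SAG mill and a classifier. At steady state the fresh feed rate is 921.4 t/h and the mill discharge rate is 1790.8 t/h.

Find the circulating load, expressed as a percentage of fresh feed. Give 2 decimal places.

CL = 94.36 %

Discharge = new feed + return, hence
R = M − F = 1790.8 − 921.4 = 869.4 t/h
CL = 100·R/F = 100·869.4/921.4 = 94.36 %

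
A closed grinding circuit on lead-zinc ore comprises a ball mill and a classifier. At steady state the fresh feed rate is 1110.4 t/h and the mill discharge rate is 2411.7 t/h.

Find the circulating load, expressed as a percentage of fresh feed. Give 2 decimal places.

M = F + R at steady state, so:
R = M − F = 2411.7 − 1110.4 = 1301.3 t/h
CL = 100·R/F = 100·1301.3/1110.4 = 117.19 %

CL = 117.19 %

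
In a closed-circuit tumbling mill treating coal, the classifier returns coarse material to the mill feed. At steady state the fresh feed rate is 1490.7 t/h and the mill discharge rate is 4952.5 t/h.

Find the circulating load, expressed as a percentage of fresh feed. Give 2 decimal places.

Steady state: M = F + R.
R = M − F = 4952.5 − 1490.7 = 3461.8 t/h
CL = 100·R/F = 100·3461.8/1490.7 = 232.23 %

CL = 232.23 %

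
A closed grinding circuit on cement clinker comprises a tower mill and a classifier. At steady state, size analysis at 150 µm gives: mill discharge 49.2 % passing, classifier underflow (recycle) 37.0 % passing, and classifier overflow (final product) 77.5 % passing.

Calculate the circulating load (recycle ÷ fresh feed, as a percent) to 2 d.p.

Two-product formula at 150 µm:
r = (o − d)/(d − u)
r = (77.5 − 49.2)/(49.2 − 37.0) = 28.3/12.2 = 2.3197
CL = 100·r = 231.97 %

CL = 231.97 %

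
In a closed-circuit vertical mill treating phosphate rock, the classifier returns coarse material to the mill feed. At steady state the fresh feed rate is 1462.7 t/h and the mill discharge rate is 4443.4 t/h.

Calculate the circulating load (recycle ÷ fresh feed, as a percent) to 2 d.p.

CL = 203.78 %

Steady state: M = F + R.
R = M − F = 4443.4 − 1462.7 = 2980.7 t/h
CL = 100·R/F = 100·2980.7/1462.7 = 203.78 %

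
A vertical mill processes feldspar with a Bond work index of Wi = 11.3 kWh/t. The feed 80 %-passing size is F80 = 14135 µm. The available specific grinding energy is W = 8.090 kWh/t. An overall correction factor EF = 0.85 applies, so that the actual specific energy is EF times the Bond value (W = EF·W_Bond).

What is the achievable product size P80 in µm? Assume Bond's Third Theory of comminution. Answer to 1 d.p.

P80 = 116.5 µm

W = 10·Wi·(P80^(-½) − F80^(-½))
W_Bond = W / EF = 8.090 / 0.85 = 9.5176 kWh/t
⇒ 1/√P80 = W_Bond/(10 Wi) + 1/√F80
  = 9.5176/(10·11.3) + 1/√14135 = 0.084227 + 0.008411 = 0.092638
P80 = (1/0.092638)² = 10.7947² = 116.53 µm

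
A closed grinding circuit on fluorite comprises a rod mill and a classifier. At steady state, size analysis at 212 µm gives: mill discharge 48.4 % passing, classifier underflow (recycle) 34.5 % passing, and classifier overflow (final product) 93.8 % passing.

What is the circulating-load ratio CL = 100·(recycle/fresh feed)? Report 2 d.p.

Two-product formula at 212 µm:
(1+r)d = ru + o → r = (o−d)/(d−u)
r = (93.8 − 48.4)/(48.4 − 34.5) = 45.4/13.9 = 3.2662
CL = 100·r = 326.62 %

CL = 326.62 %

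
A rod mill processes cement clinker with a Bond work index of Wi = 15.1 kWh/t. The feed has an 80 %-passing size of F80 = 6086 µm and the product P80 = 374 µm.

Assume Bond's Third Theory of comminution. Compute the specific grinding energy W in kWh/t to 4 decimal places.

W = 5.8724 kWh/t

W = 10 Wi (1/√P80 − 1/√F80)  [Bond]
1/√374 = 0.051709;  1/√6086 = 0.012818
W = 10·15.1·(0.051709 − 0.012818) = 5.8724 kWh/t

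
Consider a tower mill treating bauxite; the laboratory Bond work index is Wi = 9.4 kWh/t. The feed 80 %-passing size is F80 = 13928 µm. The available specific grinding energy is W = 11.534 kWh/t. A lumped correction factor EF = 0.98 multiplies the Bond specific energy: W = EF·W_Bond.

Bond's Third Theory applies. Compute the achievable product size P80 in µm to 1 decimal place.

W = 10 Wi (1/√P80 − 1/√F80)  [Bond]
W_Bond = W / EF = 11.534 / 0.98 = 11.7694 kWh/t
⇒ 1/√P80 = W_Bond/(10·Wi) + 1/√F80
  = 11.7694/(10·9.4) + 1/√13928 = 0.125206 + 0.008473 = 0.133680
P80 = (1/0.133680)² = 7.4806² = 55.96 µm

P80 = 56.0 µm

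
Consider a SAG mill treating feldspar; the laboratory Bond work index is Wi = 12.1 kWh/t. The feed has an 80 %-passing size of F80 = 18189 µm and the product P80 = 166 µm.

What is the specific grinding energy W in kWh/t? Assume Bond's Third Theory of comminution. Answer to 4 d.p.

W = 8.4942 kWh/t

W = 10·Wi·[P80^(−½) − F80^(−½)]
1/√166 = 0.077615;  1/√18189 = 0.007415
W = 10·12.1·(0.077615 − 0.007415) = 8.4942 kWh/t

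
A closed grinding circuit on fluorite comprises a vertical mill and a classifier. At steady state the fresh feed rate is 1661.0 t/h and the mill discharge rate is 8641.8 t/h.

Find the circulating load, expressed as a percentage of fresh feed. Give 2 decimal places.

Mill node: discharge = fresh + recycle.
R = M − F = 8641.8 − 1661.0 = 6980.8 t/h
CL = 100·R/F = 100·6980.8/1661.0 = 420.28 %

CL = 420.28 %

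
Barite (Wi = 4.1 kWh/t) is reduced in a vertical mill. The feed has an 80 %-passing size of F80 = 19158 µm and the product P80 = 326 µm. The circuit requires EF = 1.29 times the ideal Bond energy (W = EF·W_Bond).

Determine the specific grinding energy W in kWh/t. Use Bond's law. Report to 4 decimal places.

W = 2.5472 kWh/t

W = 10 Wi (1/√P80 − 1/√F80)  [Bond]
1/√326 = 0.055385;  1/√19158 = 0.007225
W = 10·4.1·(0.055385 − 0.007225) = 1.9746 kWh/t
Corrected W = EF·W_Bond = 1.29·1.9746 = 2.5472 kWh/t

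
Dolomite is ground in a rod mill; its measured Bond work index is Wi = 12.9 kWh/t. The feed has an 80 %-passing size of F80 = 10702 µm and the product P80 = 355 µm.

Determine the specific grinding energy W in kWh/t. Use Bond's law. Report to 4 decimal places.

Bond:  W = 10 Wi (1/√P − 1/√F)
1/√355 = 0.053074;  1/√10702 = 0.009666
W = 10·12.9·(0.053074 − 0.009666) = 5.5996 kWh/t

W = 5.5996 kWh/t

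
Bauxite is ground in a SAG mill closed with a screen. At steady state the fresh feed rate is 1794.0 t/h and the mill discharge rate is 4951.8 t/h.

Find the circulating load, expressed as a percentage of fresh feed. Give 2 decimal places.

Mill node: discharge = fresh + recycle.
R = M − F = 4951.8 − 1794.0 = 3157.8 t/h
CL = 100·R/F = 100·3157.8/1794.0 = 176.02 %

CL = 176.02 %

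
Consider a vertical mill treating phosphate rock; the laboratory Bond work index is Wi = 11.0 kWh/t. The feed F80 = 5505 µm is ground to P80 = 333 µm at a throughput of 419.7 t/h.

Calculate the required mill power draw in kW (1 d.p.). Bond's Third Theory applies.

Bond:  W = 10 Wi (1/√P − 1/√F)
W = 10·11.0·(1/√333 − 1/√5505) = 10·11.0·(0.041322) = 4.5454 kWh/t
P = W·T = 4.5454·419.7 = 1907.7 kW

P = 1907.7 kW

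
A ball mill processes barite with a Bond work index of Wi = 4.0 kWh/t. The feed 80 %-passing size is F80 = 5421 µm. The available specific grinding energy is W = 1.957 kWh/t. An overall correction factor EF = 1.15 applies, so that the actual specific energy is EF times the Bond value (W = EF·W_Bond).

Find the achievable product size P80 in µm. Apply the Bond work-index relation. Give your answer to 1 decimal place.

Bond: W = 10·Wi·(1/√P80 − 1/√F80)
W_Bond = W / EF = 1.957 / 1.15 = 1.7017 kWh/t
⇒ 1/√P80 = W_Bond/(10 Wi) + 1/√F80
  = 1.7017/(10·4.0) + 1/√5421 = 0.042543 + 0.013582 = 0.056125
P80 = (1/0.056125)² = 17.8173² = 317.45 µm

P80 = 317.5 µm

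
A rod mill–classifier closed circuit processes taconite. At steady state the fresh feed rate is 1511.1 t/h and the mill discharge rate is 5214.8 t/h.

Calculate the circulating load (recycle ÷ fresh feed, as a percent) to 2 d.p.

Steady state: M = F + R.
R = M − F = 5214.8 − 1511.1 = 3703.7 t/h
CL = 100·R/F = 100·3703.7/1511.1 = 245.10 %

CL = 245.10 %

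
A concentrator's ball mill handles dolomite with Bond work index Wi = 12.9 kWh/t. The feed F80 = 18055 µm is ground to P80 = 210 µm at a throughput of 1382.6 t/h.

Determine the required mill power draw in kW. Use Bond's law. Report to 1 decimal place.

W = 10 Wi (P80^-0.5 − F80^-0.5)
W = 10·12.9·(1/√210 − 1/√18055) = 10·12.9·(0.061564) = 7.9418 kWh/t
Mill draw = 7.9418 × 1382.6 = 10980.3 kW

P = 10980.3 kW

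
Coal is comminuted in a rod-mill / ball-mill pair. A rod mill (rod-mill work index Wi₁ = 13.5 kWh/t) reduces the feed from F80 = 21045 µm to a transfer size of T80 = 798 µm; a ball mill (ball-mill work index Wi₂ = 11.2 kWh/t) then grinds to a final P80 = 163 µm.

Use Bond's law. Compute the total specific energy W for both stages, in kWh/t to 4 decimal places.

W = 10·Wi·(P80^(-½) − F80^(-½))
Stage 1 (21045→798 µm, Wi₁=13.5): W₁ = 10·13.5·(0.035400 − 0.006893) = 3.8484 kWh/t
Stage 2 (798→163 µm, Wi₂=11.2): W₂ = 10·11.2·(0.078326 − 0.035400) = 4.8078 kWh/t
W = W₁ + W₂ = 3.8484 + 4.8078 = 8.6561 kWh/t

W = 8.6561 kWh/t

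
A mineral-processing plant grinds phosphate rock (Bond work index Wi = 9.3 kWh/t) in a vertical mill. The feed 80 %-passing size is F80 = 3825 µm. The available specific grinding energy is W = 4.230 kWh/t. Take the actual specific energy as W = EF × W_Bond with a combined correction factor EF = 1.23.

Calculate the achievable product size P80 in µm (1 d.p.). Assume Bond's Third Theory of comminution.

P80 = 354.0 µm

Bond:  W = 10 Wi (1/√P − 1/√F)
W_Bond = W / EF = 4.230 / 1.23 = 3.4390 kWh/t
1/√P80 = 1/√F80 + W_Bond/(10·Wi)
  = 3.4390/(10·9.3) + 1/√3825 = 0.036979 + 0.016169 = 0.053148
P80 = (1/0.053148)² = 18.8155² = 354.02 µm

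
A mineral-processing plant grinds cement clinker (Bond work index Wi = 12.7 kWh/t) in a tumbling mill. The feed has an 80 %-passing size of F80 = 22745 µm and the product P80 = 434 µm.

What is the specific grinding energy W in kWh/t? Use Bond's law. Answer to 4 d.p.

Bond: W = 10·Wi·(1/√P80 − 1/√F80)
1/√434 = 0.048002;  1/√22745 = 0.006631
W = 10·12.7·(0.048002 − 0.006631) = 5.2541 kWh/t

W = 5.2541 kWh/t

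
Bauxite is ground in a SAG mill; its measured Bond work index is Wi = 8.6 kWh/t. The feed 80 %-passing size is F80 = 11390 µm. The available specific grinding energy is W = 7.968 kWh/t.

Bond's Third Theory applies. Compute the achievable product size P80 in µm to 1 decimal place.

P80 = 96.1 µm

W = 10·Wi·(P80^(-½) − F80^(-½))
P80^(−½) = W/(10 Wi) + F80^(−½)
  = 7.9680/(10·8.6) + 1/√11390 = 0.092651 + 0.009370 = 0.102021
P80 = (1/0.102021)² = 9.8019² = 96.08 µm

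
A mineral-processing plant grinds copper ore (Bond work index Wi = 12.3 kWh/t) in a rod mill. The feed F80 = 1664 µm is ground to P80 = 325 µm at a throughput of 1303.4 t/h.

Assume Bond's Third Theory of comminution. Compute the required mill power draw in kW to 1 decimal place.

P = 4962.7 kW

W = 10 Wi / √P80 − 10 Wi / √F80
W = 10·12.3·(1/√325 − 1/√1664) = 10·12.3·(0.030956) = 3.8075 kWh/t
Mill draw = 3.8075 × 1303.4 = 4962.7 kW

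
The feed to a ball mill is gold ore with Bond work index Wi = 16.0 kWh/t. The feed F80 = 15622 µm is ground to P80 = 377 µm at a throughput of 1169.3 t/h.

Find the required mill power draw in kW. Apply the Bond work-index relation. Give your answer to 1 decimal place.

W = 10 Wi / √P80 − 10 Wi / √F80
W = 10·16.0·(1/√377 − 1/√15622) = 10·16.0·(0.043502) = 6.9603 kWh/t
P_mill = W·ṁ = 6.9603·1169.3 = 8138.7 kW

P = 8138.7 kW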